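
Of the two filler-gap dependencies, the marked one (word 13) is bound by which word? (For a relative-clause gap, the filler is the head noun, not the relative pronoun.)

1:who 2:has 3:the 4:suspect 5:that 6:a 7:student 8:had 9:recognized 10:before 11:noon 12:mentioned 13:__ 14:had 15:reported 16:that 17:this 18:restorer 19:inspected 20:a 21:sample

The marked gap is the subject of "reported".
Its filler is the fronted wh-phrase "who", at word 1.
(The other dependency links word 4 to a gap after word 9.)

1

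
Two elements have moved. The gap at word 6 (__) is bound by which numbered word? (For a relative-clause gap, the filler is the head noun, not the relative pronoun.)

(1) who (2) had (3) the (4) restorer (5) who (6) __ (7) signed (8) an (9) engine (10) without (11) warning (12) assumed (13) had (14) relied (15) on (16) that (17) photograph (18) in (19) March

The marked gap is inside the relative clause, the subject of "signed".
Its filler is the head noun "restorer" (via "who"), at word 4.
(The other dependency links word 1 to a gap after word 12.)

4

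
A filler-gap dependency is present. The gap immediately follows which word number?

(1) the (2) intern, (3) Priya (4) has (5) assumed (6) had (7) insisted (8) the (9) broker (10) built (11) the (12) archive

The displaced element is "the intern" (word 2).
It is linked across 1 clause boundary (Ø).
It functions as the subject of "insisted", so the gap sits immediately after word 5 ("assumed").
Base order: Priya has assumed the intern had insisted the broker built the archive.

5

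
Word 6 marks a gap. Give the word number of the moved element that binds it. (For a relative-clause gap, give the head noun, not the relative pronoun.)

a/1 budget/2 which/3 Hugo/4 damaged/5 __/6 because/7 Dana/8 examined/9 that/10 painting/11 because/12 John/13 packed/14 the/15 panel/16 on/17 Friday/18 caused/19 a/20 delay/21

2

The gap at 6 is the object of "damaged", inside a relative clause.
The relative pronoun is "which" (word 3); it is bound by the head noun immediately before it.
Its filler is the head noun "budget", at word 2.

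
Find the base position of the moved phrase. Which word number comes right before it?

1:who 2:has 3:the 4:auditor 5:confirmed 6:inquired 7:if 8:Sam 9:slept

The displaced element is "who" (word 1).
It is linked across 1 clause boundary (Ø).
It functions as the subject of "inquired", so the gap sits immediately after word 5 ("confirmed").
Base order: The auditor has confirmed who inquired if Sam slept.

5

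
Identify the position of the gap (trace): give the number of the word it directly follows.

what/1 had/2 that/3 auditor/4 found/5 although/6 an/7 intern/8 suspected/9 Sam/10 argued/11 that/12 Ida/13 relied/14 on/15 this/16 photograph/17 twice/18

The displaced element is "what" (word 1).
It functions as the direct object of "found", so the gap sits immediately after word 5 ("found").
Base order: That auditor had found what although an intern suspected Sam argued that Ida relied on this photograph twice.

5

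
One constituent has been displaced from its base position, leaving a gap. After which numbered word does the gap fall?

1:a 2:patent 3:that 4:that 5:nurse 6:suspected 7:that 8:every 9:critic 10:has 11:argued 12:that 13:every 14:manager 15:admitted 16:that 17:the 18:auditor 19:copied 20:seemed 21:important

19

The displaced element is "a patent" (word 2).
It is linked across 3 clause boundaries (that → that → that).
It functions as the direct object of "copied", so the gap sits immediately after word 19 ("copied").
Base order: That nurse suspected that every critic has argued that every manager admitted that the auditor copied a patent.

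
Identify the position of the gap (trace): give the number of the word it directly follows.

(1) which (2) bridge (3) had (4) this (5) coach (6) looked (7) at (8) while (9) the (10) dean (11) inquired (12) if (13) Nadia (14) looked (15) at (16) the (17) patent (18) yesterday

7

The displaced element is "which bridge" (word 2).
It functions as the object of the preposition "at" of "looked", so the gap sits immediately after word 7 ("at").
Base order: This coach had looked at which bridge while the dean inquired if Nadia looked at the patent yesterday.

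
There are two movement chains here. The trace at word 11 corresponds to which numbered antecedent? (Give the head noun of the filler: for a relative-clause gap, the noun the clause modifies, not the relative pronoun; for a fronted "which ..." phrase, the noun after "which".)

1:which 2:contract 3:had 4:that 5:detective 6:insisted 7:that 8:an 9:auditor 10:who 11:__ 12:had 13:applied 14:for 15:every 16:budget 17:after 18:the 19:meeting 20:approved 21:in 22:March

9

The marked gap is inside the relative clause, the subject of "applied".
Its filler is the head noun "auditor" (via "who"), at word 9.
(The other dependency links word 2 to a gap after word 20.)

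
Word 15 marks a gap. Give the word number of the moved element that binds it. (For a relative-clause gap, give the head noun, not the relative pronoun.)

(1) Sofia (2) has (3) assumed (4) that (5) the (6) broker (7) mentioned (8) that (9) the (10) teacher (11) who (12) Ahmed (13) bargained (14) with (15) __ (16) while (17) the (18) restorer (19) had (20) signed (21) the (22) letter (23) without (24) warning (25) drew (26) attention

The gap at 15 is the prepositional object of "bargained", inside a relative clause.
The relative pronoun is "who" (word 11); it is bound by the head noun immediately before it.
Its filler is the head noun "teacher", at word 10.

10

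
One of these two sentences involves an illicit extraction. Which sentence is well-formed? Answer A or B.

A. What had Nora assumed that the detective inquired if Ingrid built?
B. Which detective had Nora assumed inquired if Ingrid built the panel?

In A, the wh-phrase is extracted from inside a wh-island (introduced by "if"), which blocks movement.
In B, the extraction path crosses only that-complement boundaries, which are transparent.
So B is grammatical.

B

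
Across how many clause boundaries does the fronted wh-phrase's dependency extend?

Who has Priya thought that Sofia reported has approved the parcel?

2

"who" is extracted from the subject of "approved".
Boundaries crossed, outermost first: [that], [Ø] — 2 in total.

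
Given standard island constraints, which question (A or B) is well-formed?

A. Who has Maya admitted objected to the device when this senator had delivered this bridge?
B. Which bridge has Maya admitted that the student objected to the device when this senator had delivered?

A

In B, the wh-phrase is extracted from inside an adjunct island (introduced by "when"), which blocks movement.
In A, the extraction path crosses only that-complement boundaries, which are transparent.
So A is grammatical.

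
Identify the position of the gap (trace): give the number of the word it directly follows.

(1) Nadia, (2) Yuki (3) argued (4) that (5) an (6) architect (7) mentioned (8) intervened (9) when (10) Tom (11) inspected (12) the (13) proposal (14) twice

The displaced element is "Nadia" (word 1).
It is linked across 2 clause boundaries (that → Ø).
It functions as the subject of "intervened", so the gap sits immediately after word 7 ("mentioned").
Base order: Yuki argued that an architect mentioned Nadia intervened when Tom inspected the proposal twice.

7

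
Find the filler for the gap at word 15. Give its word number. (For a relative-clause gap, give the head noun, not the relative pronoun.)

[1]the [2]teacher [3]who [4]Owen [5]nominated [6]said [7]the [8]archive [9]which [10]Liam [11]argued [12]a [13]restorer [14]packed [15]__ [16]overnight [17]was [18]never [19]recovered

8

The gap at 15 is the object of "packed", inside a relative clause.
The relative pronoun is "which" (word 9); it is bound by the head noun immediately before it.
Its filler is the head noun "archive", at word 8.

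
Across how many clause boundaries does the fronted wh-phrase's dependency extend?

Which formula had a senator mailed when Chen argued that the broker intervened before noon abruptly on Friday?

"which formula" originates inside the matrix clause — no clause boundary is crossed.

0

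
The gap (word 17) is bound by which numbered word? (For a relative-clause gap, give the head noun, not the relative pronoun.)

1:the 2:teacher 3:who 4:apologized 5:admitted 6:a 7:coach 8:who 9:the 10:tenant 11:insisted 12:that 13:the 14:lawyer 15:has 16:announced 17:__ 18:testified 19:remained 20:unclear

The gap at 17 is the subject of "testified", inside a relative clause.
The relative pronoun is "who" (word 8); it is bound by the head noun immediately before it.
Its filler is the head noun "coach", at word 7.

7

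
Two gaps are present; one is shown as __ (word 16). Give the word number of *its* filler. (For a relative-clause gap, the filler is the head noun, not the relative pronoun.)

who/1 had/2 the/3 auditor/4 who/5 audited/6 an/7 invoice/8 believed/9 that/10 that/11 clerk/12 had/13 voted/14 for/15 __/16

1

The marked gap is the object of the preposition "for" of "voted".
Its filler is the fronted wh-phrase "who", at word 1.
(The other dependency links word 4 to a gap after word 5.)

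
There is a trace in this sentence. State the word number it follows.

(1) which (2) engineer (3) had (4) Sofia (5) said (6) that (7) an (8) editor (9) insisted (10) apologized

9

The displaced element is "which engineer" (word 2).
It is linked across 2 clause boundaries (that → Ø).
It functions as the subject of "apologized", so the gap sits immediately after word 9 ("insisted").
Base order: Sofia had said that an editor insisted that which engineer apologized.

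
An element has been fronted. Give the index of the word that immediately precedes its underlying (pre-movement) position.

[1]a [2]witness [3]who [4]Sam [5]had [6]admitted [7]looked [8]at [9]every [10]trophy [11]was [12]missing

6

The displaced element is "a witness" (word 2).
It is linked across 1 clause boundary (Ø).
It functions as the subject of "looked", so the gap sits immediately after word 6 ("admitted").
Base order: Sam had admitted that a witness looked at every trophy.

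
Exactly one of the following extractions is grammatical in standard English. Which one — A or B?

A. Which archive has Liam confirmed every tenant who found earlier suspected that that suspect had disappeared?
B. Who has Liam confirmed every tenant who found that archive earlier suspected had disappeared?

In A, the wh-phrase is extracted from inside a complex-NP island (relative clause) (introduced by "who"), which blocks movement.
In B, the extraction path crosses only that-complement boundaries, which are transparent.
So B is grammatical.

B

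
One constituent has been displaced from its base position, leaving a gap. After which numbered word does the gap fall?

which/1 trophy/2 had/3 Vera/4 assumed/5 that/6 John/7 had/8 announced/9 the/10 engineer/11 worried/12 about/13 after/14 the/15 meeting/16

The displaced element is "which trophy" (word 2).
It is linked across 2 clause boundaries (that → Ø).
It functions as the object of the preposition "about" of "worried", so the gap sits immediately after word 13 ("about").
Base order: Vera had assumed that John had announced the engineer worried about which trophy after the meeting.

13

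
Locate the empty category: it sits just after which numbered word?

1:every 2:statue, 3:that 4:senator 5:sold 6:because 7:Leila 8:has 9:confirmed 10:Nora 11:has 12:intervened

The displaced element is "every statue" (word 2).
It functions as the direct object of "sold", so the gap sits immediately after word 5 ("sold").
Base order: That senator sold every statue because Leila has confirmed Nora has intervened.

5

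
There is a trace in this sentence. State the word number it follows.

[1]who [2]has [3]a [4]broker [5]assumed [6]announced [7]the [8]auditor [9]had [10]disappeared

5

The displaced element is "who" (word 1).
It is linked across 1 clause boundary (Ø).
It functions as the subject of "announced", so the gap sits immediately after word 5 ("assumed").
Base order: A broker has assumed who announced the auditor had disappeared.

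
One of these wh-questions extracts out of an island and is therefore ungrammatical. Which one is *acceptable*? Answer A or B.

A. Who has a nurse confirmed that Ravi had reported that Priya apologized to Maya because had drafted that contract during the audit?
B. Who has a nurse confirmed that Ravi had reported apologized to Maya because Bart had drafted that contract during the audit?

B

In A, the wh-phrase is extracted from inside an adjunct island (introduced by "because"), which blocks movement.
In B, the extraction path crosses only that-complement boundaries, which are transparent.
So B is grammatical.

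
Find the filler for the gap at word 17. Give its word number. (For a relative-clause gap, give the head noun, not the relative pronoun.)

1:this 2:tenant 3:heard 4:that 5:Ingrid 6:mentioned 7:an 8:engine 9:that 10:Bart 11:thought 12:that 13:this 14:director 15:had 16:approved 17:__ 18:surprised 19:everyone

8

The gap at 17 is the object of "approved", inside a relative clause.
The relative pronoun is "that" (word 9); it is bound by the head noun immediately before it.
Its filler is the head noun "engine", at word 8.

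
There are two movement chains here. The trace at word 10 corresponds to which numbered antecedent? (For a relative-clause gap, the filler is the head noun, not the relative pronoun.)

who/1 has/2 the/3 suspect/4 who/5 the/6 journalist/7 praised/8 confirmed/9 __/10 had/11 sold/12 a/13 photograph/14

1

The marked gap is the subject of "sold".
Its filler is the fronted wh-phrase "who", at word 1.
(The other dependency links word 4 to a gap after word 8.)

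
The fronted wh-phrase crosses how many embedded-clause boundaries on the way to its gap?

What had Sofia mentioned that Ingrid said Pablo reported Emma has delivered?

"what" is extracted from the object of "delivered".
Boundaries crossed, outermost first: [that], [Ø], [Ø] — 3 in total.

3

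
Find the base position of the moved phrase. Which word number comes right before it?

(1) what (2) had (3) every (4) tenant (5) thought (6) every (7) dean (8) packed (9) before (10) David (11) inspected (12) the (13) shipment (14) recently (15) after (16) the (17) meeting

The displaced element is "what" (word 1).
It is linked across 1 clause boundary (Ø).
It functions as the direct object of "packed", so the gap sits immediately after word 8 ("packed").
Base order: Every tenant had thought every dean packed what before David inspected the shipment recently after the meeting.

8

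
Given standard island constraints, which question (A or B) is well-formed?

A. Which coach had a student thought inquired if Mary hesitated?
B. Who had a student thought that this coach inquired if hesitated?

In B, the wh-phrase is extracted from inside a wh-island (introduced by "if"), which blocks movement.
In A, the extraction path crosses only that-complement boundaries, which are transparent.
So A is grammatical.

A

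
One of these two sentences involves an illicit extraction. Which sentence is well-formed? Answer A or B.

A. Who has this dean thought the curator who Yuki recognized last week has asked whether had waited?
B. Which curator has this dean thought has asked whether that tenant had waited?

In A, the wh-phrase is extracted from inside a wh-island (introduced by "whether"), which blocks movement.
In B, the extraction path crosses only that-complement boundaries, which are transparent.
So B is grammatical.

B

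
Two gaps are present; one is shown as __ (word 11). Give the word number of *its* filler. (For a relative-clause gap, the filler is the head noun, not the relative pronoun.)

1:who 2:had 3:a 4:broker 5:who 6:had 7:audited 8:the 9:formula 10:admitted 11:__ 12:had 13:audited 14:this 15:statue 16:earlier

The marked gap is the subject of "audited".
Its filler is the fronted wh-phrase "who", at word 1.
(The other dependency links word 4 to a gap after word 5.)

1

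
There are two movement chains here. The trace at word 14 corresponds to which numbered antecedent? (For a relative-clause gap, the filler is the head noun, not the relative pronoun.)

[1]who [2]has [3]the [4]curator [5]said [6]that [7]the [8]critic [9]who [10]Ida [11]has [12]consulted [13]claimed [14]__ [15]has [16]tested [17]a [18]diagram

The marked gap is the subject of "tested".
Its filler is the fronted wh-phrase "who", at word 1.
(The other dependency links word 8 to a gap after word 12.)

1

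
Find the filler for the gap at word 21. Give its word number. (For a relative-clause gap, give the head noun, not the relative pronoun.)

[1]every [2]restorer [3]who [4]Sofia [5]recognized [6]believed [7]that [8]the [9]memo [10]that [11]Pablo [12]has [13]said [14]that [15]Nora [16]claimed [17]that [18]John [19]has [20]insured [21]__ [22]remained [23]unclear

The gap at 21 is the object of "insured", inside a relative clause.
The relative pronoun is "that" (word 10); it is bound by the head noun immediately before it.
Its filler is the head noun "memo", at word 9.

9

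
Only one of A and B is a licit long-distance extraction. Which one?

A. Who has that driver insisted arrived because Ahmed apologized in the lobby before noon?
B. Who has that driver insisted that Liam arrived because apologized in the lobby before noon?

In B, the wh-phrase is extracted from inside an adjunct island (introduced by "because"), which blocks movement.
In A, the extraction path crosses only that-complement boundaries, which are transparent.
So A is grammatical.

A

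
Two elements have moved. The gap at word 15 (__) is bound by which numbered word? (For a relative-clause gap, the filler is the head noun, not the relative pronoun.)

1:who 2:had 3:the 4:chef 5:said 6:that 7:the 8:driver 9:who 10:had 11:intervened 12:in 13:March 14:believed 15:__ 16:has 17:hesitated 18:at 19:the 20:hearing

The marked gap is the subject of "hesitated".
Its filler is the fronted wh-phrase "who", at word 1.
(The other dependency links word 8 to a gap after word 9.)

1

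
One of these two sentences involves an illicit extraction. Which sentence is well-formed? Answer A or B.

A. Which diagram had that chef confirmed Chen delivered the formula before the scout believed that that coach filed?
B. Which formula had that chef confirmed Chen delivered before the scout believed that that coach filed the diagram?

In A, the wh-phrase is extracted from inside an adjunct island (introduced by "before"), which blocks movement.
In B, the extraction path crosses only that-complement boundaries, which are transparent.
So B is grammatical.

B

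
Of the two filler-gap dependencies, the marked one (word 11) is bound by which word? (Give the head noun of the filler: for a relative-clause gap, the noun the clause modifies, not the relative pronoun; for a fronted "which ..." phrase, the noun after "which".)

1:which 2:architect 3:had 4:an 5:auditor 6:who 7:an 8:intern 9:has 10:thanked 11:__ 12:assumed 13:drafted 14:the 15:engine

The marked gap is inside the relative clause, the direct object of "thanked".
Its filler is the head noun "auditor" (via "who"), at word 5.
(The other dependency links word 2 to a gap after word 12.)

5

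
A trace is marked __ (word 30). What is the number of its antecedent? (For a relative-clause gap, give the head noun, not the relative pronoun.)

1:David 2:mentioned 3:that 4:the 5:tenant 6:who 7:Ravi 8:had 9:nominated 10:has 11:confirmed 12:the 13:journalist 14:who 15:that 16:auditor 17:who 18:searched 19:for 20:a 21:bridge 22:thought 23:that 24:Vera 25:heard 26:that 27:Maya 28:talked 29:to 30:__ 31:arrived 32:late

The gap at 30 is the prepositional object of "talked", inside a relative clause.
The relative pronoun is "who" (word 14); it is bound by the head noun immediately before it.
Its filler is the head noun "journalist", at word 13.

13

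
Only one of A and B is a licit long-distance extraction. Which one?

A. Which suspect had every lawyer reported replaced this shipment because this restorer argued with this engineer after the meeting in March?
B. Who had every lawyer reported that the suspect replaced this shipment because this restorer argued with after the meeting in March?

A

In B, the wh-phrase is extracted from inside an adjunct island (introduced by "because"), which blocks movement.
In A, the extraction path crosses only that-complement boundaries, which are transparent.
So A is grammatical.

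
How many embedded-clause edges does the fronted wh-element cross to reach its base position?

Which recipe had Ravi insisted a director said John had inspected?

2

"which recipe" is extracted from the object of "inspected".
Boundaries crossed, outermost first: [Ø], [Ø] — 2 in total.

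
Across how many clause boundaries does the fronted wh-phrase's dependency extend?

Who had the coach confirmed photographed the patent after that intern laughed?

"who" is extracted from the subject of "photographed".
Boundaries crossed, outermost first: [Ø] — 1 in total.

1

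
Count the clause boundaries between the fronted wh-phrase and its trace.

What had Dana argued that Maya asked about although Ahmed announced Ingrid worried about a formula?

1

"what" is extracted from the PP object of "asked".
Boundaries crossed, outermost first: [that] — 1 in total.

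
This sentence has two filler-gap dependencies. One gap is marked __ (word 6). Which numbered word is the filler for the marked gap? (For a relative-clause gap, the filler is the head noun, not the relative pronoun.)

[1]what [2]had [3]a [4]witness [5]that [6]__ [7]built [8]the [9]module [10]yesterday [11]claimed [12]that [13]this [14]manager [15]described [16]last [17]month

4

The marked gap is inside the relative clause, the subject of "built".
Its filler is the head noun "witness" (via "that"), at word 4.
(The other dependency links word 1 to a gap after word 15.)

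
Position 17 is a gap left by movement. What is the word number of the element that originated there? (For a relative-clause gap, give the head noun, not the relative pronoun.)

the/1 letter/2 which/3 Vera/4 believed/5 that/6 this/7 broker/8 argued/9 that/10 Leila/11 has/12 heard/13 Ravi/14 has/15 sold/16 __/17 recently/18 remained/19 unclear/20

The gap at 17 is the object of "sold", inside a relative clause.
The relative pronoun is "which" (word 3); it is bound by the head noun immediately before it.
Its filler is the head noun "letter", at word 2.

2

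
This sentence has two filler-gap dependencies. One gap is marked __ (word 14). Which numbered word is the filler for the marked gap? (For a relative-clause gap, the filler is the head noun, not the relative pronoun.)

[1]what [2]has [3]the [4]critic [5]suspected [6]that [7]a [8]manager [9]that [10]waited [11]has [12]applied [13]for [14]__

1

The marked gap is the object of the preposition "for" of "applied".
Its filler is the fronted wh-phrase "what", at word 1.
(The other dependency links word 8 to a gap after word 9.)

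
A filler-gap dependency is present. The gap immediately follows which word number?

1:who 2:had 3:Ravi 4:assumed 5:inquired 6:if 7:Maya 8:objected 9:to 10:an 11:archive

4

The displaced element is "who" (word 1).
It is linked across 1 clause boundary (Ø).
It functions as the subject of "inquired", so the gap sits immediately after word 4 ("assumed").
Base order: Ravi had assumed who inquired if Maya objected to an archive.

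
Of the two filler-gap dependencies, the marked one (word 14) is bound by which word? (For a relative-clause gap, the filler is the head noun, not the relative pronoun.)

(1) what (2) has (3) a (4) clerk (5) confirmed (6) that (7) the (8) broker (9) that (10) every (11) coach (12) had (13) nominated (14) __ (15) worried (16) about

The marked gap is inside the relative clause, the direct object of "nominated".
Its filler is the head noun "broker" (via "that"), at word 8.
(The other dependency links word 1 to a gap after word 16.)

8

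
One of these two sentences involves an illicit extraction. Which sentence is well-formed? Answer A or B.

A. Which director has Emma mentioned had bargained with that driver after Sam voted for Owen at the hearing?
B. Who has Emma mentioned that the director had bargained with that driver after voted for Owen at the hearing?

In B, the wh-phrase is extracted from inside an adjunct island (introduced by "after"), which blocks movement.
In A, the extraction path crosses only that-complement boundaries, which are transparent.
So A is grammatical.

A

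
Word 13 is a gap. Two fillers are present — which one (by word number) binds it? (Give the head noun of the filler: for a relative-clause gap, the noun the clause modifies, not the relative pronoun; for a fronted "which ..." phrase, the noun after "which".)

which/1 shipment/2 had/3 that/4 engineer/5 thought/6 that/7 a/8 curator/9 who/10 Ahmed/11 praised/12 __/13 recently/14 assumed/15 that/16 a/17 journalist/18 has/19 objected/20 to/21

9

The marked gap is inside the relative clause, the direct object of "praised".
Its filler is the head noun "curator" (via "who"), at word 9.
(The other dependency links word 2 to a gap after word 21.)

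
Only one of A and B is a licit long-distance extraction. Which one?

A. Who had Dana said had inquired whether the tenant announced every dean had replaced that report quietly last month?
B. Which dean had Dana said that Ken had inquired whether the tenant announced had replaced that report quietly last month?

In B, the wh-phrase is extracted from inside a wh-island (introduced by "whether"), which blocks movement.
In A, the extraction path crosses only that-complement boundaries, which are transparent.
So A is grammatical.

A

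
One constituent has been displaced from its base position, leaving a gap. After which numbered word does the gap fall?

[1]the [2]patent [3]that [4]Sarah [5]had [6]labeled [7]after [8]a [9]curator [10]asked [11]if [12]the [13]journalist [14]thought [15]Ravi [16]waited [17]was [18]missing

6

The displaced element is "the patent" (word 2).
It functions as the direct object of "labeled", so the gap sits immediately after word 6 ("labeled").
Base order: Sarah had labeled the patent after a curator asked if the journalist thought Ravi waited.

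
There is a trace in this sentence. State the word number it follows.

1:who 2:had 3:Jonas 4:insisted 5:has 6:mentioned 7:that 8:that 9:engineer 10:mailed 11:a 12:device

The displaced element is "who" (word 1).
It is linked across 1 clause boundary (Ø).
It functions as the subject of "mentioned", so the gap sits immediately after word 4 ("insisted").
Base order: Jonas had insisted that who has mentioned that that engineer mailed a device.

4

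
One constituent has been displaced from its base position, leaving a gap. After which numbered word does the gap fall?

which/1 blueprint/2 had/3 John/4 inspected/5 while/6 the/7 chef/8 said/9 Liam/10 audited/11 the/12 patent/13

The displaced element is "which blueprint" (word 2).
It functions as the direct object of "inspected", so the gap sits immediately after word 5 ("inspected").
Base order: John had inspected which blueprint while the chef said Liam audited the patent.

5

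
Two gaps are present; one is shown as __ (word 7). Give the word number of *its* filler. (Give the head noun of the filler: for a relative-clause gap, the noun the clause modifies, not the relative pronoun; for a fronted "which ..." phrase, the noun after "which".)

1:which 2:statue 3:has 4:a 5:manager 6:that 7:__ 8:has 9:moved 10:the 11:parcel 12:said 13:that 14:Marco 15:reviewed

The marked gap is inside the relative clause, the subject of "moved".
Its filler is the head noun "manager" (via "that"), at word 5.
(The other dependency links word 2 to a gap after word 15.)

5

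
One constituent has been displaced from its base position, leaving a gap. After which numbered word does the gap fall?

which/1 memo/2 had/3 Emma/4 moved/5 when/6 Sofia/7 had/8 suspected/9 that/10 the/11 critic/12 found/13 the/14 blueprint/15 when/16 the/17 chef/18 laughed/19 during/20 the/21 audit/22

The displaced element is "which memo" (word 2).
It functions as the direct object of "moved", so the gap sits immediately after word 5 ("moved").
Base order: Emma had moved which memo when Sofia had suspected that the critic found the blueprint when the chef laughed during the audit.

5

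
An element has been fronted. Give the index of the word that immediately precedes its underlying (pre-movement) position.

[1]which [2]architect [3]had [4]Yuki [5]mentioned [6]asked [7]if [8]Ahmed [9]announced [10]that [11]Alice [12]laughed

The displaced element is "which architect" (word 2).
It is linked across 1 clause boundary (Ø).
It functions as the subject of "asked", so the gap sits immediately after word 5 ("mentioned").
Base order: Yuki had mentioned that which architect asked if Ahmed announced that Alice laughed.

5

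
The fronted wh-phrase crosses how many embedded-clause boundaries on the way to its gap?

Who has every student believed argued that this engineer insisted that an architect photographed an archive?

1

"who" is extracted from the subject of "argued".
Boundaries crossed, outermost first: [Ø] — 1 in total.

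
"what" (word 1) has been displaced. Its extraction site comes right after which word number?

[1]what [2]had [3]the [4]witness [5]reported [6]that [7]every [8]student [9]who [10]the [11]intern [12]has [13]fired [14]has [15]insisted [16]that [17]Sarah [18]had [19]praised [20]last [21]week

The displaced element is "what" (word 1).
It is linked across 2 clause boundaries (that → that).
It functions as the direct object of "praised", so the gap sits immediately after word 19 ("praised").
Base order: The witness had reported that every student who the intern has fired has insisted that Sarah had praised what last week.

19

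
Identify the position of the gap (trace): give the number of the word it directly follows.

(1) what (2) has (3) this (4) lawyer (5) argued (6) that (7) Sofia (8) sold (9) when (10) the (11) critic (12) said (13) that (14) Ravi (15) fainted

8

The displaced element is "what" (word 1).
It is linked across 1 clause boundary (that).
It functions as the direct object of "sold", so the gap sits immediately after word 8 ("sold").
Base order: This lawyer has argued that Sofia sold what when the critic said that Ravi fainted.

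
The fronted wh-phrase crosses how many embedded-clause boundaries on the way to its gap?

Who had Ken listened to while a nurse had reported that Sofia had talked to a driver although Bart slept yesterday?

"who" originates inside the matrix clause — no clause boundary is crossed.

0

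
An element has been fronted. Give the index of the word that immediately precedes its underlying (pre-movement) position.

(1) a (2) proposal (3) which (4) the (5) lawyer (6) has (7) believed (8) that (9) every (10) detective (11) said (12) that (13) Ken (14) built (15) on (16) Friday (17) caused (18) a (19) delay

The displaced element is "a proposal" (word 2).
It is linked across 2 clause boundaries (that → that).
It functions as the direct object of "built", so the gap sits immediately after word 14 ("built").
Base order: The lawyer has believed that every detective said that Ken built a proposal on Friday.

14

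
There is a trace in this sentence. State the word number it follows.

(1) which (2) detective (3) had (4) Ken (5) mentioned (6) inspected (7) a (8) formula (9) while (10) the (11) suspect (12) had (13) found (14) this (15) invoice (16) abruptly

5

The displaced element is "which detective" (word 2).
It is linked across 1 clause boundary (Ø).
It functions as the subject of "inspected", so the gap sits immediately after word 5 ("mentioned").
Base order: Ken had mentioned that which detective inspected a formula while the suspect had found this invoice abruptly.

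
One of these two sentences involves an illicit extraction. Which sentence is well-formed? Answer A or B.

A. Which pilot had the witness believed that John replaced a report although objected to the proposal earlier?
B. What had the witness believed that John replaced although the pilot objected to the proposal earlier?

B

In A, the wh-phrase is extracted from inside an adjunct island (introduced by "although"), which blocks movement.
In B, the extraction path crosses only that-complement boundaries, which are transparent.
So B is grammatical.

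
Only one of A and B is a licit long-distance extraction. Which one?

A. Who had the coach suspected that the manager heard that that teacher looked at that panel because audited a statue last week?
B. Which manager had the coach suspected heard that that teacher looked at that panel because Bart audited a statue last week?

In A, the wh-phrase is extracted from inside an adjunct island (introduced by "because"), which blocks movement.
In B, the extraction path crosses only that-complement boundaries, which are transparent.
So B is grammatical.

B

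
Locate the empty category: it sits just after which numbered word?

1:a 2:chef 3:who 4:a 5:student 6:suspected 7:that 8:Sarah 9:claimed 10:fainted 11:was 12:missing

9

The displaced element is "a chef" (word 2).
It is linked across 2 clause boundaries (that → Ø).
It functions as the subject of "fainted", so the gap sits immediately after word 9 ("claimed").
Base order: A student suspected that Sarah claimed that a chef fainted.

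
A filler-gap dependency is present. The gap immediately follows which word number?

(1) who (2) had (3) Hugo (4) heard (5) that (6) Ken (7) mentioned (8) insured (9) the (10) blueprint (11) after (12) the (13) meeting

7

The displaced element is "who" (word 1).
It is linked across 2 clause boundaries (that → Ø).
It functions as the subject of "insured", so the gap sits immediately after word 7 ("mentioned").
Base order: Hugo had heard that Ken mentioned that who insured the blueprint after the meeting.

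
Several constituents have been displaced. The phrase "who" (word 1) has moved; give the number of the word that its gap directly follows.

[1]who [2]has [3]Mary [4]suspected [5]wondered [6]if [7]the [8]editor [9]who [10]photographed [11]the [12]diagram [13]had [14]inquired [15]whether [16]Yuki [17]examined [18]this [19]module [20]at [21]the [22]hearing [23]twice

4

The displaced element is "who" (word 1).
It is linked across 1 clause boundary (Ø).
It functions as the subject of "wondered", so the gap sits immediately after word 4 ("suspected").
Base order: Mary has suspected that who wondered if the editor who photographed the diagram had inquired whether Yuki examined this module at the hearing twice.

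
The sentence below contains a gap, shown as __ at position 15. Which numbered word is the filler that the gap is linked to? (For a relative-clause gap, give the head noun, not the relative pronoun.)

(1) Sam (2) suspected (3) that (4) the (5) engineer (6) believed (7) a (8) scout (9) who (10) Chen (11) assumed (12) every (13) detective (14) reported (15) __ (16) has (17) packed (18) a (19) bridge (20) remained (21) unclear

The gap at 15 is the subject of "packed", inside a relative clause.
The relative pronoun is "who" (word 9); it is bound by the head noun immediately before it.
Its filler is the head noun "scout", at word 8.

8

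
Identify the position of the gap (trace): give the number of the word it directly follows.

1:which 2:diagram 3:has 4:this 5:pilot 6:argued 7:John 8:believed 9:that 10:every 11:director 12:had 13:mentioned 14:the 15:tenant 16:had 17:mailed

17

The displaced element is "which diagram" (word 2).
It is linked across 3 clause boundaries (Ø → that → Ø).
It functions as the direct object of "mailed", so the gap sits immediately after word 17 ("mailed").
Base order: This pilot has argued John believed that every director had mentioned the tenant had mailed which diagram.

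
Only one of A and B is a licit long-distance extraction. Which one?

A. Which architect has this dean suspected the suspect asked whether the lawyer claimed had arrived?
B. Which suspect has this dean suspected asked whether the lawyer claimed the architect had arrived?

B

In A, the wh-phrase is extracted from inside a wh-island (introduced by "whether"), which blocks movement.
In B, the extraction path crosses only that-complement boundaries, which are transparent.
So B is grammatical.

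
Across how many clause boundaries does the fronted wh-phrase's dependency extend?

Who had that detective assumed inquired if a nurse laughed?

1

"who" is extracted from the subject of "inquired".
Boundaries crossed, outermost first: [Ø] — 1 in total.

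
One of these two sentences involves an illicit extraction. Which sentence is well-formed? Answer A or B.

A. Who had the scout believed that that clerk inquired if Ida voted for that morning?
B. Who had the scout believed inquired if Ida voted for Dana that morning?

B

In A, the wh-phrase is extracted from inside a wh-island (introduced by "if"), which blocks movement.
In B, the extraction path crosses only that-complement boundaries, which are transparent.
So B is grammatical.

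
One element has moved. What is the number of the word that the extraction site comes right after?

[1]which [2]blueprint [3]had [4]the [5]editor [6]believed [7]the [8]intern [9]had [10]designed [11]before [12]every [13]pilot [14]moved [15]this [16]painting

The displaced element is "which blueprint" (word 2).
It is linked across 1 clause boundary (Ø).
It functions as the direct object of "designed", so the gap sits immediately after word 10 ("designed").
Base order: The editor had believed the intern had designed which blueprint before every pilot moved this painting.

10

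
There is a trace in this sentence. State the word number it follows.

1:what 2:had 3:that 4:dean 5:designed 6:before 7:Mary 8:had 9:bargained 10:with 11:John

The displaced element is "what" (word 1).
It functions as the direct object of "designed", so the gap sits immediately after word 5 ("designed").
Base order: That dean had designed what before Mary had bargained with John.

5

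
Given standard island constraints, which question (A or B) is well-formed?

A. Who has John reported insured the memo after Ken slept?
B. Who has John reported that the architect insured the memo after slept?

In B, the wh-phrase is extracted from inside an adjunct island (introduced by "after"), which blocks movement.
In A, the extraction path crosses only that-complement boundaries, which are transparent.
So A is grammatical.

A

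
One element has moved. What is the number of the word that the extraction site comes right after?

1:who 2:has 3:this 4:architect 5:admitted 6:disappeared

5

The displaced element is "who" (word 1).
It is linked across 1 clause boundary (Ø).
It functions as the subject of "disappeared", so the gap sits immediately after word 5 ("admitted").
Base order: This architect has admitted who disappeared.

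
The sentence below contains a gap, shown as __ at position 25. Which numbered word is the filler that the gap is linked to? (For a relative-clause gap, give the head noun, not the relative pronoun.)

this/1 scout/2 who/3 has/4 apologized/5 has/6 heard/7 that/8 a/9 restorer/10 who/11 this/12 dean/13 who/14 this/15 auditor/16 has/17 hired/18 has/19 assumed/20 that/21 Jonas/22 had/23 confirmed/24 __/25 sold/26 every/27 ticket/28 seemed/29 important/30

10

The gap at 25 is the subject of "sold", inside a relative clause.
The relative pronoun is "who" (word 11); it is bound by the head noun immediately before it.
Its filler is the head noun "restorer", at word 10.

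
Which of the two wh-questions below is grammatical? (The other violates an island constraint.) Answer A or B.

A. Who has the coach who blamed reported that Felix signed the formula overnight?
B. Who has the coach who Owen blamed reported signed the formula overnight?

In A, the wh-phrase is extracted from inside a complex-NP island (relative clause) (introduced by "who"), which blocks movement.
In B, the extraction path crosses only that-complement boundaries, which are transparent.
So B is grammatical.

B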